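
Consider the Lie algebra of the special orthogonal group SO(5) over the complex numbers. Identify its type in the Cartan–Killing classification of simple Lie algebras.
This is so(5) with 5 odd, which has dimension 5(5-1)/2 = 10 and rank (5-1)/2 = 2. In the classification of classical Lie algebras, the orthogonal algebra so(2n+1) in an odd number of variables has type B_n; here n = 2, so the Dynkin diagram is a chain of 2 nodes with a double edge at one end; the terminal node there is the unique short simple root (B_2). Hence the type is B_2.

B2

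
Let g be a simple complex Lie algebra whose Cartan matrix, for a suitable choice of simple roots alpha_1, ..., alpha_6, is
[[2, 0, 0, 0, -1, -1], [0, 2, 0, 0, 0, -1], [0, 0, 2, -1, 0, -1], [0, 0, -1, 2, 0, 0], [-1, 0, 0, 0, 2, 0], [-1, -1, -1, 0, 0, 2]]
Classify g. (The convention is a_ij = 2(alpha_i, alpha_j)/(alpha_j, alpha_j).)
E6

The matrix has rank 6 with 2's on the diagonal. Reading the off-diagonal entries as Dynkin edges (a single edge where a_ij = a_ji = -1; a double or triple edge where a_ij * a_ji = 2 or 3), the diagram is a chain of 5 nodes with one extra node attached to the third node from one end (E_6). One simple-root ordering that puts it in standard form is (alpha_5, alpha_2, alpha_1, alpha_6, alpha_3, alpha_4). So the algebra is type E_6.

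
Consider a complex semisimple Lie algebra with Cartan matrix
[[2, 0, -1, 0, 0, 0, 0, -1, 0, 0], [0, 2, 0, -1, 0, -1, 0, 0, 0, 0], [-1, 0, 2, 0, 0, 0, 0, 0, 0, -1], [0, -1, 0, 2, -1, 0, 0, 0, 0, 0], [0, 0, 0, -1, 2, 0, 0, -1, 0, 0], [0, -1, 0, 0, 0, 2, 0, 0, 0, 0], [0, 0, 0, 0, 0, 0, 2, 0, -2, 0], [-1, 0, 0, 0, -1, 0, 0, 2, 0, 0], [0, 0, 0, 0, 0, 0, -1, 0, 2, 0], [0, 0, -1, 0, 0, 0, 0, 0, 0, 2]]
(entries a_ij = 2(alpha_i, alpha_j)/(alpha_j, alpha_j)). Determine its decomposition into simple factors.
The diagram associated to this matrix has two connected components: the simple roots {alpha_1, alpha_2, alpha_3, alpha_4, alpha_5, alpha_6, alpha_8, alpha_10} form a chain of 8 nodes with single edges (A_8), and {alpha_7, alpha_9} form a chain of 2 nodes with a double edge at one end; the terminal node there is the unique short simple root (B_2). A semisimple Lie algebra decomposes uniquely as the direct sum of simple ideals, one per connected component of its Dynkin diagram, so g ≅ A_8 ⊕ B_2 (dimension 80 + 10 = 90).

A_8 ⊕ B_2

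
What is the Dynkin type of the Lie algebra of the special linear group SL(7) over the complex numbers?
This is sl(7), which has dimension 7^2 - 1 = 48 and rank 7 - 1 = 6 (a Cartan subalgebra is the diagonal traceless matrices). In the classification of classical Lie algebras, the special linear algebra sl(n+1) has type A_n; here n = 6, so the Dynkin diagram is a chain of 6 nodes with single edges (A_6). Hence the type is A_6.

type A_6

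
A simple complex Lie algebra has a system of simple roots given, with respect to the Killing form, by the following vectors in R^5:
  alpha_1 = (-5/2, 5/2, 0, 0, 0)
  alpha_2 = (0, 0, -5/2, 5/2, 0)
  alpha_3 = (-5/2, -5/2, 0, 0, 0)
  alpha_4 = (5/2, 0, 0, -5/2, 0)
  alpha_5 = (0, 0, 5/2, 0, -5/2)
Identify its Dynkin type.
type D_5

Compute the Cartan integers a_ij = 2(alpha_i, alpha_j)/(alpha_j, alpha_j); the resulting 5x5 Cartan matrix is
[[2, 0, 0, -1, 0], [0, 2, 0, -1, -1], [0, 0, 2, -1, 0], [-1, -1, -1, 2, 0], [0, -1, 0, 0, 2]].
All simple roots have the same length, so the diagram is simply laced. The associated Dynkin diagram is a chain of 3 nodes with a fork of two nodes at one end (D_5), so the type is D_5 (the algebra so(10)).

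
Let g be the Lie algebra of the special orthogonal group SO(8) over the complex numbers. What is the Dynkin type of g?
This is so(8) with 8 even, which has dimension 8(8-1)/2 = 28 and rank 8/2 = 4. In the classification of classical Lie algebras, the orthogonal algebra so(2n) in an even number of variables has type D_n; here n = 4, so the Dynkin diagram is a chain of 2 nodes with a fork of two nodes at one end (D_4). Hence the type is D_4.

D4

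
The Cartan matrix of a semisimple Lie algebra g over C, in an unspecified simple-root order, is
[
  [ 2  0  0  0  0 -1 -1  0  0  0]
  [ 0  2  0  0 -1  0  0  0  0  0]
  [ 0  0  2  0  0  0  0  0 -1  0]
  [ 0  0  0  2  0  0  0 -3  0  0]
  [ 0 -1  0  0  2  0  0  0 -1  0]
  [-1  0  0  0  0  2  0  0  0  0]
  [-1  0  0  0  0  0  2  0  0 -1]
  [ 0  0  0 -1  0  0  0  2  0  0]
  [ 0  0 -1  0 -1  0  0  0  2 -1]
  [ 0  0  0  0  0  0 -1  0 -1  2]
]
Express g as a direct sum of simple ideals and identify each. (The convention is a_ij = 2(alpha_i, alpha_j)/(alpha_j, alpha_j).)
The diagram associated to this matrix has two connected components: the simple roots {alpha_1, alpha_2, alpha_3, alpha_5, alpha_6, alpha_7, alpha_9, alpha_10} form a chain of 7 nodes with one extra node attached to the third node from one end (E_8), and {alpha_4, alpha_8} form two nodes joined by a triple edge (G_2). A semisimple Lie algebra decomposes uniquely as the direct sum of simple ideals, one per connected component of its Dynkin diagram, so g ≅ E_8 ⊕ G_2 (dimension 248 + 14 = 262).

E8 ⊕ G2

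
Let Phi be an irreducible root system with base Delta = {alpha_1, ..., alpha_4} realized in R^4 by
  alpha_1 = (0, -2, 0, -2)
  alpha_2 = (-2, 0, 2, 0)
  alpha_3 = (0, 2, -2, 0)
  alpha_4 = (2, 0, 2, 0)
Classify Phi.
D_4 (so(8))

Compute the Cartan integers a_ij = 2(alpha_i, alpha_j)/(alpha_j, alpha_j); the resulting 4x4 Cartan matrix is
[[2, 0, -1, 0], [0, 2, -1, 0], [-1, -1, 2, -1], [0, 0, -1, 2]].
All simple roots have the same length, so the diagram is simply laced. The associated Dynkin diagram is a chain of 2 nodes with a fork of two nodes at one end (D_4), so the type is D_4 (the algebra so(8)).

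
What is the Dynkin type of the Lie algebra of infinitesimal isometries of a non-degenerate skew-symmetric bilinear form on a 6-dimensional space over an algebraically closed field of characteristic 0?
This is sp(6), which has dimension 6(6+1)/2 = 21 and rank 6/2 = 3. In the classification of classical Lie algebras, the symplectic algebra sp(2n) has type C_n; here n = 3, so the Dynkin diagram is a chain of 3 nodes with a double edge at one end; the terminal node there is the unique long simple root (C_3). Hence the type is C_3.

type C_3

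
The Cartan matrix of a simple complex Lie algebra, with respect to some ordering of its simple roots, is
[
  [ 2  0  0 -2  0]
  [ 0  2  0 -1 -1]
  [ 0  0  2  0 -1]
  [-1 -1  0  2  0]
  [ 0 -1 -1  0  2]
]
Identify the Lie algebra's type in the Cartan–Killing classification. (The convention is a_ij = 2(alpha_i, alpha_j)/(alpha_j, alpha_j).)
C_5

The matrix has rank 5 with 2's on the diagonal. Reading the off-diagonal entries as Dynkin edges (a single edge where a_ij = a_ji = -1; a double or triple edge where a_ij * a_ji = 2 or 3), the diagram is a chain of 5 nodes with a double edge at one end; the terminal node there is the unique long simple root (C_5). One simple-root ordering that puts it in standard form is (alpha_3, alpha_5, alpha_2, alpha_4, alpha_1). So the algebra is type C_5, i.e. sp(10).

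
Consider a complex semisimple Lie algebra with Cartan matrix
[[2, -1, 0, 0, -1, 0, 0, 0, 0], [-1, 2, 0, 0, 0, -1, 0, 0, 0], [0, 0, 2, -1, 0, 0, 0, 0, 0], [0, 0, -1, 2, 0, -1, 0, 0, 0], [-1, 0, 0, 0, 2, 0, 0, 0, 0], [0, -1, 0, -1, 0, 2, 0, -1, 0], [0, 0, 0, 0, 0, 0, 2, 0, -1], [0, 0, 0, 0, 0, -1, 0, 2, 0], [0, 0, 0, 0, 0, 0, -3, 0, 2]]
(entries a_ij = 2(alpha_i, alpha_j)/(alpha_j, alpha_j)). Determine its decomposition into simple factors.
E_7 + G_2

The diagram associated to this matrix has two connected components: the simple roots {alpha_1, alpha_2, alpha_3, alpha_4, alpha_5, alpha_6, alpha_8} form a chain of 6 nodes with one extra node attached to the third node from one end (E_7), and {alpha_7, alpha_9} form two nodes joined by a triple edge (G_2). A semisimple Lie algebra decomposes uniquely as the direct sum of simple ideals, one per connected component of its Dynkin diagram, so g ≅ E_7 ⊕ G_2 (dimension 133 + 14 = 147).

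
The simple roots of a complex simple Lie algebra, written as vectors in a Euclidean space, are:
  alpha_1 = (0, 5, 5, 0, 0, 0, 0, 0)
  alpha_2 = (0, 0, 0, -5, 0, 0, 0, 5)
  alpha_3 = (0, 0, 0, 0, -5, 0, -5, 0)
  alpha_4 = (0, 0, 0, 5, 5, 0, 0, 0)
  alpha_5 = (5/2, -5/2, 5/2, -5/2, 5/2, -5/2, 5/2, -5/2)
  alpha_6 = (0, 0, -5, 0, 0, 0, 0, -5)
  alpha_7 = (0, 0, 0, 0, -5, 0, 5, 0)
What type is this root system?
Compute the Cartan integers a_ij = 2(alpha_i, alpha_j)/(alpha_j, alpha_j); the resulting 7x7 Cartan matrix is
[[2, 0, 0, 0, 0, -1, 0], [0, 2, 0, -1, 0, -1, 0], [0, 0, 2, -1, -1, 0, 0], [0, -1, -1, 2, 0, 0, -1], [0, 0, -1, 0, 2, 0, 0], [-1, -1, 0, 0, 0, 2, 0], [0, 0, 0, -1, 0, 0, 2]].
All simple roots have the same length, so the diagram is simply laced. The associated Dynkin diagram is a chain of 6 nodes with one extra node attached to the third node from one end (E_7), so the type is E_7.

type E_7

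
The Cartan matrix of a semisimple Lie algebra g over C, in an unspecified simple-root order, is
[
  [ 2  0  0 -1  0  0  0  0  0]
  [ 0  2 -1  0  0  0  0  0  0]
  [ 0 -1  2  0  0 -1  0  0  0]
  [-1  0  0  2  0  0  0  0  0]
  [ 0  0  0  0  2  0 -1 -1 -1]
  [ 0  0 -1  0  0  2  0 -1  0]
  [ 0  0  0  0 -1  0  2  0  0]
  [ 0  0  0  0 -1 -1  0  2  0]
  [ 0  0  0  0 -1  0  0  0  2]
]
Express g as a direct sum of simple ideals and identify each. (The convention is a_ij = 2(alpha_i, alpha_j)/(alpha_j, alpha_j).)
A_2 (sl(3)) + D_7 (so(14))

The diagram associated to this matrix has two connected components: the simple roots {alpha_1, alpha_4} form a chain of 2 nodes with single edges (A_2), and {alpha_2, alpha_3, alpha_5, alpha_6, alpha_7, alpha_8, alpha_9} form a chain of 5 nodes with a fork of two nodes at one end (D_7). A semisimple Lie algebra decomposes uniquely as the direct sum of simple ideals, one per connected component of its Dynkin diagram, so g ≅ A_2 ⊕ D_7 (dimension 8 + 91 = 99).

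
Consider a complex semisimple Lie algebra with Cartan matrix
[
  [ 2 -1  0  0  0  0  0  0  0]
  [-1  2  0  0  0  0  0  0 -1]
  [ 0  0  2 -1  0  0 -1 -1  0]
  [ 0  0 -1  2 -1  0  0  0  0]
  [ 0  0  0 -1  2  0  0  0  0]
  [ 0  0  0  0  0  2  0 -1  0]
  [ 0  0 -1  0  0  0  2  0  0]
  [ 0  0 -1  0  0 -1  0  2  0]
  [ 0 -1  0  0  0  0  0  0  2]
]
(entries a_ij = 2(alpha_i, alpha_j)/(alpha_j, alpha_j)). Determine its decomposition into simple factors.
A_3 ⊕ E_6

The diagram associated to this matrix has two connected components: the simple roots {alpha_1, alpha_2, alpha_9} form a chain of 3 nodes with single edges (A_3), and {alpha_3, alpha_4, alpha_5, alpha_6, alpha_7, alpha_8} form a chain of 5 nodes with one extra node attached to the third node from one end (E_6). A semisimple Lie algebra decomposes uniquely as the direct sum of simple ideals, one per connected component of its Dynkin diagram, so g ≅ A_3 ⊕ E_6 (dimension 15 + 78 = 93).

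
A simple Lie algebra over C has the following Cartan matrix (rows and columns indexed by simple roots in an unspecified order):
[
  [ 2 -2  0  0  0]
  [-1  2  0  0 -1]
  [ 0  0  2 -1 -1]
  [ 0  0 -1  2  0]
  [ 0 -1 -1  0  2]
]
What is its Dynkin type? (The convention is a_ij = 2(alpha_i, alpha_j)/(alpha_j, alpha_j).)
type C_5

The matrix has rank 5 with 2's on the diagonal. Reading the off-diagonal entries as Dynkin edges (a single edge where a_ij = a_ji = -1; a double or triple edge where a_ij * a_ji = 2 or 3), the diagram is a chain of 5 nodes with a double edge at one end; the terminal node there is the unique long simple root (C_5). One simple-root ordering that puts it in standard form is (alpha_4, alpha_3, alpha_5, alpha_2, alpha_1). So the algebra is type C_5, i.e. sp(10).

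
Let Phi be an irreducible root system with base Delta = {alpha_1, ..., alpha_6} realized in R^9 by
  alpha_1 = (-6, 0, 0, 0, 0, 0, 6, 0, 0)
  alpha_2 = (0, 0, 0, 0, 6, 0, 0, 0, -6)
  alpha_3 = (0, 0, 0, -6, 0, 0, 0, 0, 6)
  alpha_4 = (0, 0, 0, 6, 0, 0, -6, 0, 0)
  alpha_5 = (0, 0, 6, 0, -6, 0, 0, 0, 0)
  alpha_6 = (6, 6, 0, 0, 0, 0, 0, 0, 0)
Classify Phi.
Compute the Cartan integers a_ij = 2(alpha_i, alpha_j)/(alpha_j, alpha_j); the resulting 6x6 Cartan matrix is
[[2, 0, 0, -1, 0, -1], [0, 2, -1, 0, -1, 0], [0, -1, 2, -1, 0, 0], [-1, 0, -1, 2, 0, 0], [0, -1, 0, 0, 2, 0], [-1, 0, 0, 0, 0, 2]].
All simple roots have the same length, so the diagram is simply laced. The associated Dynkin diagram is a chain of 6 nodes with single edges (A_6), so the type is A_6 (the algebra sl(7)).

A_6 (sl(7))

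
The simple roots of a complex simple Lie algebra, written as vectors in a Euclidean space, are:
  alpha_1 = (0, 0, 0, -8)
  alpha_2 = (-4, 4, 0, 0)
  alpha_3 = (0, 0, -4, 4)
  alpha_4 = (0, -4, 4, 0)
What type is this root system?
C4

Compute the Cartan integers a_ij = 2(alpha_i, alpha_j)/(alpha_j, alpha_j); the resulting 4x4 Cartan matrix is
[[2, 0, -2, 0], [0, 2, 0, -1], [-1, 0, 2, -1], [0, -1, -1, 2]].
The roots have two lengths (squared-length ratio 2:1); the short ones are alpha_{2,3,4}. The associated Dynkin diagram is a chain of 4 nodes with a double edge at one end; the terminal node there is the unique long simple root (C_4), so the type is C_4 (the algebra sp(8)).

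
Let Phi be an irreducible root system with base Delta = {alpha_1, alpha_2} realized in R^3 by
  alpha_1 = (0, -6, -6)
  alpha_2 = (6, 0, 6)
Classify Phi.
Compute the Cartan integers a_ij = 2(alpha_i, alpha_j)/(alpha_j, alpha_j); the resulting 2x2 Cartan matrix is
[[2, -1], [-1, 2]].
All simple roots have the same length, so the diagram is simply laced. The associated Dynkin diagram is a chain of 2 nodes with single edges (A_2), so the type is A_2 (the algebra sl(3)).

A_2 (sl(3))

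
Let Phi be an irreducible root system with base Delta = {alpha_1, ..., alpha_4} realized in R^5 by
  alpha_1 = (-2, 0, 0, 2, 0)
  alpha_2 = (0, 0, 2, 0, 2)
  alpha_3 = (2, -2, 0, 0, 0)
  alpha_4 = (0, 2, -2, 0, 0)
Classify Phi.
A4

Compute the Cartan integers a_ij = 2(alpha_i, alpha_j)/(alpha_j, alpha_j); the resulting 4x4 Cartan matrix is
[[2, 0, -1, 0], [0, 2, 0, -1], [-1, 0, 2, -1], [0, -1, -1, 2]].
All simple roots have the same length, so the diagram is simply laced. The associated Dynkin diagram is a chain of 4 nodes with single edges (A_4), so the type is A_4 (the algebra sl(5)).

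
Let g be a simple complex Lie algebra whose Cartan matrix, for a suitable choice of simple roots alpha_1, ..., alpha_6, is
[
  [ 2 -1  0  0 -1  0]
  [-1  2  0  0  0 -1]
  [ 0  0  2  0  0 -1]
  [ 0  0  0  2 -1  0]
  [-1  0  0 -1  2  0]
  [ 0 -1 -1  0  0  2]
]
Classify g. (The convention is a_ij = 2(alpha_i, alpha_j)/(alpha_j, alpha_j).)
A_6

The matrix has rank 6 with 2's on the diagonal. Reading the off-diagonal entries as Dynkin edges (a single edge where a_ij = a_ji = -1; a double or triple edge where a_ij * a_ji = 2 or 3), the diagram is a chain of 6 nodes with single edges (A_6). One simple-root ordering that puts it in standard form is (alpha_4, alpha_5, alpha_1, alpha_2, alpha_6, alpha_3). So the algebra is type A_6, i.e. sl(7).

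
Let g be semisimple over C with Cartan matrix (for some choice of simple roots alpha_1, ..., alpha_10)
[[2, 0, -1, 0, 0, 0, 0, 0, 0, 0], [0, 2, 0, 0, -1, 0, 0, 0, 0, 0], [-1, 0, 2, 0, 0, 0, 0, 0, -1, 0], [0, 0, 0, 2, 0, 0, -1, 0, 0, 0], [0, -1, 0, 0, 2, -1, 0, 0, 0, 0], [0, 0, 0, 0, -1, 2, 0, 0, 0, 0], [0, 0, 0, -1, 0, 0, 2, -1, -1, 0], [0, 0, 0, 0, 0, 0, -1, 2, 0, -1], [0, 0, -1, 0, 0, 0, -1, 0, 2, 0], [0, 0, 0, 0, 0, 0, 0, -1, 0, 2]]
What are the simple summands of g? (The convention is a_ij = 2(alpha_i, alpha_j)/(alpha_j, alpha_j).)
The diagram associated to this matrix has two connected components: the simple roots {alpha_2, alpha_5, alpha_6} form a chain of 3 nodes with single edges (A_3), and {alpha_1, alpha_3, alpha_4, alpha_7, alpha_8, alpha_9, alpha_10} form a chain of 6 nodes with one extra node attached to the third node from one end (E_7). A semisimple Lie algebra decomposes uniquely as the direct sum of simple ideals, one per connected component of its Dynkin diagram, so g ≅ A_3 ⊕ E_7 (dimension 15 + 133 = 148).

A_3 + E_7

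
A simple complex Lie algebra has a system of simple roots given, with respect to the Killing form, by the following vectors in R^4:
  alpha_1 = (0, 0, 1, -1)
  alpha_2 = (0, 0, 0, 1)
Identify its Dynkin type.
type B_2

Compute the Cartan integers a_ij = 2(alpha_i, alpha_j)/(alpha_j, alpha_j); the resulting 2x2 Cartan matrix is
[[2, -2], [-1, 2]].
The roots have two lengths (squared-length ratio 2:1); the short ones are alpha_{2}. The associated Dynkin diagram is a chain of 2 nodes with a double edge at one end; the terminal node there is the unique short simple root (B_2), so the type is B_2 (the algebra so(5)).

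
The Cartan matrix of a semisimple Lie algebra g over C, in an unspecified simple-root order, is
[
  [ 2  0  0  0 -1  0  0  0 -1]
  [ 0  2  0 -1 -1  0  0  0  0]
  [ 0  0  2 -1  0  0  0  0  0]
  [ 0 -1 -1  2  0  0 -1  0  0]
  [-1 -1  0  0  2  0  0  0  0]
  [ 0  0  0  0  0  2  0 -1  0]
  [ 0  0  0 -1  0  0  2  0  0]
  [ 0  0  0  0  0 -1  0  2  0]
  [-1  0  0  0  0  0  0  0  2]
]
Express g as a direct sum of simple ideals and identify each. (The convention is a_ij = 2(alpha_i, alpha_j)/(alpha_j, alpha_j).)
The diagram associated to this matrix has two connected components: the simple roots {alpha_6, alpha_8} form a chain of 2 nodes with single edges (A_2), and {alpha_1, alpha_2, alpha_3, alpha_4, alpha_5, alpha_7, alpha_9} form a chain of 5 nodes with a fork of two nodes at one end (D_7). A semisimple Lie algebra decomposes uniquely as the direct sum of simple ideals, one per connected component of its Dynkin diagram, so g ≅ A_2 ⊕ D_7 (dimension 8 + 91 = 99).

A2 + D7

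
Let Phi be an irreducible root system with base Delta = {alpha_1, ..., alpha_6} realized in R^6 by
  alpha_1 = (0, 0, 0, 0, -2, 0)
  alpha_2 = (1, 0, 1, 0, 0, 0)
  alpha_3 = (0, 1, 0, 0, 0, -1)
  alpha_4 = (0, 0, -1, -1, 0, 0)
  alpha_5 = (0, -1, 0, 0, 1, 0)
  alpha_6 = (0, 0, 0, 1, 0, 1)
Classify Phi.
Compute the Cartan integers a_ij = 2(alpha_i, alpha_j)/(alpha_j, alpha_j); the resulting 6x6 Cartan matrix is
[[2, 0, 0, 0, -2, 0], [0, 2, 0, -1, 0, 0], [0, 0, 2, 0, -1, -1], [0, -1, 0, 2, 0, -1], [-1, 0, -1, 0, 2, 0], [0, 0, -1, -1, 0, 2]].
The roots have two lengths (squared-length ratio 2:1); the short ones are alpha_{2,3,4,5,6}. The associated Dynkin diagram is a chain of 6 nodes with a double edge at one end; the terminal node there is the unique long simple root (C_6), so the type is C_6 (the algebra sp(12)).

C6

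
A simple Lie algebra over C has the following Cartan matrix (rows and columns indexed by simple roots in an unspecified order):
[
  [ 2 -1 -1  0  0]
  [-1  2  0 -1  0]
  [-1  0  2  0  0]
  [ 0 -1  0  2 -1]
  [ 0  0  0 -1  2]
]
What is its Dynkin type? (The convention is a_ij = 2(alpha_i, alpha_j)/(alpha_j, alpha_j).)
The matrix has rank 5 with 2's on the diagonal. Reading the off-diagonal entries as Dynkin edges (a single edge where a_ij = a_ji = -1; a double or triple edge where a_ij * a_ji = 2 or 3), the diagram is a chain of 5 nodes with single edges (A_5). One simple-root ordering that puts it in standard form is (alpha_3, alpha_1, alpha_2, alpha_4, alpha_5). So the algebra is type A_5, i.e. sl(6).

type A_5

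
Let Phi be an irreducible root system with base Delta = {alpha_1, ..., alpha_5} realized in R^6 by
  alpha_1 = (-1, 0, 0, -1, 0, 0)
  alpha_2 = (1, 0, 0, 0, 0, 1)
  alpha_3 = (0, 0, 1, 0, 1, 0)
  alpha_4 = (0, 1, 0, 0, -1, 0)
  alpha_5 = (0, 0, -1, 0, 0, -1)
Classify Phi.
A_5

Compute the Cartan integers a_ij = 2(alpha_i, alpha_j)/(alpha_j, alpha_j); the resulting 5x5 Cartan matrix is
[[2, -1, 0, 0, 0], [-1, 2, 0, 0, -1], [0, 0, 2, -1, -1], [0, 0, -1, 2, 0], [0, -1, -1, 0, 2]].
All simple roots have the same length, so the diagram is simply laced. The associated Dynkin diagram is a chain of 5 nodes with single edges (A_5), so the type is A_5 (the algebra sl(6)).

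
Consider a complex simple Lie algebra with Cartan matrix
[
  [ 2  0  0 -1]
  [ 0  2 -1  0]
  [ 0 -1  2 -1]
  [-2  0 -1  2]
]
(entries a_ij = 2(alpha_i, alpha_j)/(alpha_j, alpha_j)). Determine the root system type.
type B_4

The matrix has rank 4 with 2's on the diagonal. Reading the off-diagonal entries as Dynkin edges (a single edge where a_ij = a_ji = -1; a double or triple edge where a_ij * a_ji = 2 or 3), the diagram is a chain of 4 nodes with a double edge at one end; the terminal node there is the unique short simple root (B_4). One simple-root ordering that puts it in standard form is (alpha_2, alpha_3, alpha_4, alpha_1). So the algebra is type B_4, i.e. so(9).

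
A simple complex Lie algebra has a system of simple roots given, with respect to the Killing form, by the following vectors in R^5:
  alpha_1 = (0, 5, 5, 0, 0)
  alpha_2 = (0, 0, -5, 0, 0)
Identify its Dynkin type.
Compute the Cartan integers a_ij = 2(alpha_i, alpha_j)/(alpha_j, alpha_j); the resulting 2x2 Cartan matrix is
[[2, -2], [-1, 2]].
The roots have two lengths (squared-length ratio 2:1); the short ones are alpha_{2}. The associated Dynkin diagram is a chain of 2 nodes with a double edge at one end; the terminal node there is the unique short simple root (B_2), so the type is B_2 (the algebra so(5)).

type B_2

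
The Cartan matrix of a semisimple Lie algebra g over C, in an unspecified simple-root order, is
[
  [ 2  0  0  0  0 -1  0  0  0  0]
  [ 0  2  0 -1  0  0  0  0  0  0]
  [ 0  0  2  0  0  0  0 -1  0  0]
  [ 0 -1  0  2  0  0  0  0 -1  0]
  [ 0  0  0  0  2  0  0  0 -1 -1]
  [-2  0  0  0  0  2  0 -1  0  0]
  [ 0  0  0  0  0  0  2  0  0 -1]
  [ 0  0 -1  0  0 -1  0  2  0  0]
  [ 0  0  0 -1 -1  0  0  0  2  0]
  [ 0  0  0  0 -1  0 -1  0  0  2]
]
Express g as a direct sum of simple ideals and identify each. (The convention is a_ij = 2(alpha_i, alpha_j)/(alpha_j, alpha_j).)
The diagram associated to this matrix has two connected components: the simple roots {alpha_2, alpha_4, alpha_5, alpha_7, alpha_9, alpha_10} form a chain of 6 nodes with single edges (A_6), and {alpha_1, alpha_3, alpha_6, alpha_8} form a chain of 4 nodes with a double edge at one end; the terminal node there is the unique short simple root (B_4). A semisimple Lie algebra decomposes uniquely as the direct sum of simple ideals, one per connected component of its Dynkin diagram, so g ≅ A_6 ⊕ B_4 (dimension 48 + 36 = 84).

A6 ⊕ B4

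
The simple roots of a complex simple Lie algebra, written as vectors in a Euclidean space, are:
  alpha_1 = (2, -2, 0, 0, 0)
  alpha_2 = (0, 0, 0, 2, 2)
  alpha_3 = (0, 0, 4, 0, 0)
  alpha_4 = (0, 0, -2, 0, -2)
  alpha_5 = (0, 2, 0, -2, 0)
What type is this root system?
C5

Compute the Cartan integers a_ij = 2(alpha_i, alpha_j)/(alpha_j, alpha_j); the resulting 5x5 Cartan matrix is
[[2, 0, 0, 0, -1], [0, 2, 0, -1, -1], [0, 0, 2, -2, 0], [0, -1, -1, 2, 0], [-1, -1, 0, 0, 2]].
The roots have two lengths (squared-length ratio 2:1); the short ones are alpha_{1,2,4,5}. The associated Dynkin diagram is a chain of 5 nodes with a double edge at one end; the terminal node there is the unique long simple root (C_5), so the type is C_5 (the algebra sp(10)).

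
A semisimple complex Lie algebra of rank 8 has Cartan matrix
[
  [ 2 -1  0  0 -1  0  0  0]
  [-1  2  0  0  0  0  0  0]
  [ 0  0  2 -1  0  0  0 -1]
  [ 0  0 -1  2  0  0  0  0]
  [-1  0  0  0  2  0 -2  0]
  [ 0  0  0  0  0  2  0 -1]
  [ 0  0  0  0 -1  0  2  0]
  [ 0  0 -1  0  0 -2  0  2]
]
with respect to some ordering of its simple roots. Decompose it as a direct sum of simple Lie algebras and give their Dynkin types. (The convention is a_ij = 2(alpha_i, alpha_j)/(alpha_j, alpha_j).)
The diagram associated to this matrix has two connected components: the simple roots {alpha_1, alpha_2, alpha_5, alpha_7} form a chain of 4 nodes with a double edge at one end; the terminal node there is the unique short simple root (B_4), and {alpha_3, alpha_4, alpha_6, alpha_8} form a chain of 4 nodes with a double edge at one end; the terminal node there is the unique short simple root (B_4). A semisimple Lie algebra decomposes uniquely as the direct sum of simple ideals, one per connected component of its Dynkin diagram, so g ≅ B_4 ⊕ B_4 (dimension 36 + 36 = 72).

B_4 + B_4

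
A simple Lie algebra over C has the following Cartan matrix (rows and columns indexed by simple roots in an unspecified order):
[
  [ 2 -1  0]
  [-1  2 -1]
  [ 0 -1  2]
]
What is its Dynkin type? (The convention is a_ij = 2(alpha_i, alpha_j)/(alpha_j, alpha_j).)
A3

The matrix has rank 3 with 2's on the diagonal. Reading the off-diagonal entries as Dynkin edges (a single edge where a_ij = a_ji = -1; a double or triple edge where a_ij * a_ji = 2 or 3), the diagram is a chain of 3 nodes with single edges (A_3). One simple-root ordering that puts it in standard form is (alpha_1, alpha_2, alpha_3). So the algebra is type A_3, i.e. sl(4).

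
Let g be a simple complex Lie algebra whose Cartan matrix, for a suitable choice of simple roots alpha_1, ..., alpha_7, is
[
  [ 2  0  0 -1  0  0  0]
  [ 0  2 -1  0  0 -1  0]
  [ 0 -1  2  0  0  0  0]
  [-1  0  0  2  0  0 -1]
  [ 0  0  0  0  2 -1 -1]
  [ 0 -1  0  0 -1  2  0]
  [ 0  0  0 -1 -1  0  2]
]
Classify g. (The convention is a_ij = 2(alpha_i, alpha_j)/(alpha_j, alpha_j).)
A_7 (sl(8))

The matrix has rank 7 with 2's on the diagonal. Reading the off-diagonal entries as Dynkin edges (a single edge where a_ij = a_ji = -1; a double or triple edge where a_ij * a_ji = 2 or 3), the diagram is a chain of 7 nodes with single edges (A_7). One simple-root ordering that puts it in standard form is (alpha_3, alpha_2, alpha_6, alpha_5, alpha_7, alpha_4, alpha_1). So the algebra is type A_7, i.e. sl(8).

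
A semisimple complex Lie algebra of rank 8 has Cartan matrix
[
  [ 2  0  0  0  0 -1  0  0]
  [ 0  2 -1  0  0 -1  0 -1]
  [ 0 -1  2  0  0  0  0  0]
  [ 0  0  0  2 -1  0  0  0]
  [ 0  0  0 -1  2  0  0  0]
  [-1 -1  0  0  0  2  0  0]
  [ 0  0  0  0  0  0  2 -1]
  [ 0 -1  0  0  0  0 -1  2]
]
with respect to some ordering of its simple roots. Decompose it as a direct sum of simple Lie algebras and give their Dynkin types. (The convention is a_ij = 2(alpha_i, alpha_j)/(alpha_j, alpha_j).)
The diagram associated to this matrix has two connected components: the simple roots {alpha_4, alpha_5} form a chain of 2 nodes with single edges (A_2), and {alpha_1, alpha_2, alpha_3, alpha_6, alpha_7, alpha_8} form a chain of 5 nodes with one extra node attached to the third node from one end (E_6). A semisimple Lie algebra decomposes uniquely as the direct sum of simple ideals, one per connected component of its Dynkin diagram, so g ≅ A_2 ⊕ E_6 (dimension 8 + 78 = 86).

A2 ⊕ E6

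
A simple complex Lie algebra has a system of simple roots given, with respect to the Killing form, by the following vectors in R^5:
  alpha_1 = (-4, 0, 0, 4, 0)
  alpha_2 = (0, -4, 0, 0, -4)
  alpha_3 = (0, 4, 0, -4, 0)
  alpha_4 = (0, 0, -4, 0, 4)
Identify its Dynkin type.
A_4

Compute the Cartan integers a_ij = 2(alpha_i, alpha_j)/(alpha_j, alpha_j); the resulting 4x4 Cartan matrix is
[[2, 0, -1, 0], [0, 2, -1, -1], [-1, -1, 2, 0], [0, -1, 0, 2]].
All simple roots have the same length, so the diagram is simply laced. The associated Dynkin diagram is a chain of 4 nodes with single edges (A_4), so the type is A_4 (the algebra sl(5)).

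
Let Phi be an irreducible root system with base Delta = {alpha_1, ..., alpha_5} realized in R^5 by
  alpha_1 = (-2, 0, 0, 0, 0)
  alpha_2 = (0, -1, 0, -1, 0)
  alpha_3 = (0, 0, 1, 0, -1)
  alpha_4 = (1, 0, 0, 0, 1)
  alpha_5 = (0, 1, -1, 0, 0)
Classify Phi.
C5

Compute the Cartan integers a_ij = 2(alpha_i, alpha_j)/(alpha_j, alpha_j); the resulting 5x5 Cartan matrix is
[[2, 0, 0, -2, 0], [0, 2, 0, 0, -1], [0, 0, 2, -1, -1], [-1, 0, -1, 2, 0], [0, -1, -1, 0, 2]].
The roots have two lengths (squared-length ratio 2:1); the short ones are alpha_{2,3,4,5}. The associated Dynkin diagram is a chain of 5 nodes with a double edge at one end; the terminal node there is the unique long simple root (C_5), so the type is C_5 (the algebra sp(10)).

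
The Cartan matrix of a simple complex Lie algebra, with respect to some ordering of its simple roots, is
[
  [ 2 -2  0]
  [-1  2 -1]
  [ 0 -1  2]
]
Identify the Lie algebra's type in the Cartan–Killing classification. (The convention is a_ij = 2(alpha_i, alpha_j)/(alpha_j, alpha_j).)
C_3

The matrix has rank 3 with 2's on the diagonal. Reading the off-diagonal entries as Dynkin edges (a single edge where a_ij = a_ji = -1; a double or triple edge where a_ij * a_ji = 2 or 3), the diagram is a chain of 3 nodes with a double edge at one end; the terminal node there is the unique long simple root (C_3). One simple-root ordering that puts it in standard form is (alpha_3, alpha_2, alpha_1). So the algebra is type C_3, i.e. sp(6).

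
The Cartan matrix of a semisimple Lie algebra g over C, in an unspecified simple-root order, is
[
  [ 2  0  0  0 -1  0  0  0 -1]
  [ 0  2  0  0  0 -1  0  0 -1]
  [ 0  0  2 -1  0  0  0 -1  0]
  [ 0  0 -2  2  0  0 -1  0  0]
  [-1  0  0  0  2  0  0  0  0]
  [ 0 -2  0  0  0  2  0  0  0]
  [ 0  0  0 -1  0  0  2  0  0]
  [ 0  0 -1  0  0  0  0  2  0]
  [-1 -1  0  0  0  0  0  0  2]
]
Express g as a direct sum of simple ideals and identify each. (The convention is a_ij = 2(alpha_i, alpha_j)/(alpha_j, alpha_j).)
C5 ⊕ F4

The diagram associated to this matrix has two connected components: the simple roots {alpha_1, alpha_2, alpha_5, alpha_6, alpha_9} form a chain of 5 nodes with a double edge at one end; the terminal node there is the unique long simple root (C_5), and {alpha_3, alpha_4, alpha_7, alpha_8} form a chain of 4 nodes with a double edge between the middle two (F_4). A semisimple Lie algebra decomposes uniquely as the direct sum of simple ideals, one per connected component of its Dynkin diagram, so g ≅ C_5 ⊕ F_4 (dimension 55 + 52 = 107).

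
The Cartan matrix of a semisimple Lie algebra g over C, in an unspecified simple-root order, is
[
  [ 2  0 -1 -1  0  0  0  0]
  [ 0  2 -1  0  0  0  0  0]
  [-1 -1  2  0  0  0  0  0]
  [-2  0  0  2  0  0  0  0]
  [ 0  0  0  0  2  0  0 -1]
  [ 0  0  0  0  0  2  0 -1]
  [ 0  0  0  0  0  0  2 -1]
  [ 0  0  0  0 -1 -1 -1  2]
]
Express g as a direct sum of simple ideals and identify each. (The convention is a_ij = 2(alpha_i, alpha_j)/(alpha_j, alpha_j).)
type C_4 + type D_4

The diagram associated to this matrix has two connected components: the simple roots {alpha_1, alpha_2, alpha_3, alpha_4} form a chain of 4 nodes with a double edge at one end; the terminal node there is the unique long simple root (C_4), and {alpha_5, alpha_6, alpha_7, alpha_8} form a chain of 2 nodes with a fork of two nodes at one end (D_4). A semisimple Lie algebra decomposes uniquely as the direct sum of simple ideals, one per connected component of its Dynkin diagram, so g ≅ C_4 ⊕ D_4 (dimension 36 + 28 = 64).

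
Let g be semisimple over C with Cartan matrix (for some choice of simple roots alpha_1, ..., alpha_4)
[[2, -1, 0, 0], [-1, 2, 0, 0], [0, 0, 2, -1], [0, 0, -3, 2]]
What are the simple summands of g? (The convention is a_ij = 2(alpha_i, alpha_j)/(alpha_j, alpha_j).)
A_2 (sl(3)) + G_2

The diagram associated to this matrix has two connected components: the simple roots {alpha_1, alpha_2} form a chain of 2 nodes with single edges (A_2), and {alpha_3, alpha_4} form two nodes joined by a triple edge (G_2). A semisimple Lie algebra decomposes uniquely as the direct sum of simple ideals, one per connected component of its Dynkin diagram, so g ≅ A_2 ⊕ G_2 (dimension 8 + 14 = 22).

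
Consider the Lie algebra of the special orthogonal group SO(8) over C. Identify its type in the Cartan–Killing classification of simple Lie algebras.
D_4

This is so(8) with 8 even, which has dimension 8(8-1)/2 = 28 and rank 8/2 = 4. In the classification of classical Lie algebras, the orthogonal algebra so(2n) in an even number of variables has type D_n; here n = 4, so the Dynkin diagram is a chain of 2 nodes with a fork of two nodes at one end (D_4). Hence the type is D_4.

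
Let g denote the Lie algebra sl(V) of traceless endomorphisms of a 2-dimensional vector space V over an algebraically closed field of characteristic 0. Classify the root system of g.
A_1

This is sl(2), which has dimension 2^2 - 1 = 3 and rank 2 - 1 = 1 (a Cartan subalgebra is the diagonal traceless matrices). In the classification of classical Lie algebras, the special linear algebra sl(n+1) has type A_n; here n = 1, so the Dynkin diagram is a chain of 1 nodes with single edges (A_1). Hence the type is A_1.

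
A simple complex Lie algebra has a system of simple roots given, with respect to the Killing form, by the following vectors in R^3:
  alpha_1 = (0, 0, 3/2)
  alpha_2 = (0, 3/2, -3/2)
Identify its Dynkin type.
type B_2

Compute the Cartan integers a_ij = 2(alpha_i, alpha_j)/(alpha_j, alpha_j); the resulting 2x2 Cartan matrix is
[[2, -1], [-2, 2]].
The roots have two lengths (squared-length ratio 2:1); the short ones are alpha_{1}. The associated Dynkin diagram is a chain of 2 nodes with a double edge at one end; the terminal node there is the unique short simple root (B_2), so the type is B_2 (the algebra so(5)).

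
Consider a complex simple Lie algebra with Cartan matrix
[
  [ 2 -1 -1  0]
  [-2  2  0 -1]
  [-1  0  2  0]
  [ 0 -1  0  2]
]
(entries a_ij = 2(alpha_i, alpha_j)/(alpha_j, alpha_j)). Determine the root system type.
The matrix has rank 4 with 2's on the diagonal. Reading the off-diagonal entries as Dynkin edges (a single edge where a_ij = a_ji = -1; a double or triple edge where a_ij * a_ji = 2 or 3), the diagram is a chain of 4 nodes with a double edge between the middle two (F_4). One simple-root ordering that puts it in standard form is (alpha_4, alpha_2, alpha_1, alpha_3). So the algebra is type F_4.

type F_4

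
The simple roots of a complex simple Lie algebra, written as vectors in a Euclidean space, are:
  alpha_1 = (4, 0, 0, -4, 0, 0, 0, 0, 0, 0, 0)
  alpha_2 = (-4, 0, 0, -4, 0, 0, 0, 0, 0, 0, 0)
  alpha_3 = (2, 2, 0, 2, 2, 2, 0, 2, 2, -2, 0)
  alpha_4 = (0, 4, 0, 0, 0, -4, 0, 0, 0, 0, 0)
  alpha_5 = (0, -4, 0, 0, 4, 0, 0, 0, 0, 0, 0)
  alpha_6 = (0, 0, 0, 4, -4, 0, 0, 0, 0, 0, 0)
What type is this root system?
E_6

Compute the Cartan integers a_ij = 2(alpha_i, alpha_j)/(alpha_j, alpha_j); the resulting 6x6 Cartan matrix is
[[2, 0, 0, 0, 0, -1], [0, 2, -1, 0, 0, -1], [0, -1, 2, 0, 0, 0], [0, 0, 0, 2, -1, 0], [0, 0, 0, -1, 2, -1], [-1, -1, 0, 0, -1, 2]].
All simple roots have the same length, so the diagram is simply laced. The associated Dynkin diagram is a chain of 5 nodes with one extra node attached to the third node from one end (E_6), so the type is E_6.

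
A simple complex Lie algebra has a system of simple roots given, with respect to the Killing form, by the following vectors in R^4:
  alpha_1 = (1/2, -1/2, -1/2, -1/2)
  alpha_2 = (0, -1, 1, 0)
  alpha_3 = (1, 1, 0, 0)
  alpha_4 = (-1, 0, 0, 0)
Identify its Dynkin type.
Compute the Cartan integers a_ij = 2(alpha_i, alpha_j)/(alpha_j, alpha_j); the resulting 4x4 Cartan matrix is
[[2, 0, 0, -1], [0, 2, -1, 0], [0, -1, 2, -2], [-1, 0, -1, 2]].
The roots have two lengths (squared-length ratio 2:1); the short ones are alpha_{1,4}. The associated Dynkin diagram is a chain of 4 nodes with a double edge between the middle two (F_4), so the type is F_4.

F4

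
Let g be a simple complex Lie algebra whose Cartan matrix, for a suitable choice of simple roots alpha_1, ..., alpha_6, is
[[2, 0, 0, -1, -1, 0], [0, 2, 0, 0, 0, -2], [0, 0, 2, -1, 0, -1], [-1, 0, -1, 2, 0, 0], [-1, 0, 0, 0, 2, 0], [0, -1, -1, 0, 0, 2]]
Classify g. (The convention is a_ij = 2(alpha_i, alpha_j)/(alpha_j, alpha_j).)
The matrix has rank 6 with 2's on the diagonal. Reading the off-diagonal entries as Dynkin edges (a single edge where a_ij = a_ji = -1; a double or triple edge where a_ij * a_ji = 2 or 3), the diagram is a chain of 6 nodes with a double edge at one end; the terminal node there is the unique long simple root (C_6). One simple-root ordering that puts it in standard form is (alpha_5, alpha_1, alpha_4, alpha_3, alpha_6, alpha_2). So the algebra is type C_6, i.e. sp(12).

type C_6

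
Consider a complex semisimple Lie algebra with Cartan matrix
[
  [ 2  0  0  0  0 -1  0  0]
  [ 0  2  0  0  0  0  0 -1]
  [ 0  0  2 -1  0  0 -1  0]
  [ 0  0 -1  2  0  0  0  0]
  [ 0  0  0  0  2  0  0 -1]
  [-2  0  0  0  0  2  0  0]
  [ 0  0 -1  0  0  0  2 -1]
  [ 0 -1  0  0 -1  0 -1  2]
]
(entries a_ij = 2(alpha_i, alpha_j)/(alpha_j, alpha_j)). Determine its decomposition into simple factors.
B_2 (so(5)) ⊕ D_6 (so(12))

The diagram associated to this matrix has two connected components: the simple roots {alpha_1, alpha_6} form a chain of 2 nodes with a double edge at one end; the terminal node there is the unique short simple root (B_2), and {alpha_2, alpha_3, alpha_4, alpha_5, alpha_7, alpha_8} form a chain of 4 nodes with a fork of two nodes at one end (D_6). A semisimple Lie algebra decomposes uniquely as the direct sum of simple ideals, one per connected component of its Dynkin diagram, so g ≅ B_2 ⊕ D_6 (dimension 10 + 66 = 76).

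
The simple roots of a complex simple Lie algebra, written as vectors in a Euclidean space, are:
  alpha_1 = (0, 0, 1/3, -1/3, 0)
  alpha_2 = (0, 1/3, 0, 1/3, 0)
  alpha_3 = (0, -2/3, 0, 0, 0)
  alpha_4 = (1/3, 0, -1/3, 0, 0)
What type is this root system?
C4

Compute the Cartan integers a_ij = 2(alpha_i, alpha_j)/(alpha_j, alpha_j); the resulting 4x4 Cartan matrix is
[[2, -1, 0, -1], [-1, 2, -1, 0], [0, -2, 2, 0], [-1, 0, 0, 2]].
The roots have two lengths (squared-length ratio 2:1); the short ones are alpha_{1,2,4}. The associated Dynkin diagram is a chain of 4 nodes with a double edge at one end; the terminal node there is the unique long simple root (C_4), so the type is C_4 (the algebra sp(8)).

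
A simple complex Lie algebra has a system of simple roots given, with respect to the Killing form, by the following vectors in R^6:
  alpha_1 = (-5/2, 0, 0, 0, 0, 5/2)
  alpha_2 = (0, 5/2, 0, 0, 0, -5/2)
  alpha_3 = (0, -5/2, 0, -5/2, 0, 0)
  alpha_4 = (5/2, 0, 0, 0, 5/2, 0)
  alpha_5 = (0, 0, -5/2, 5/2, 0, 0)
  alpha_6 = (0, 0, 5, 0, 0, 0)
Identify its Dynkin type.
Compute the Cartan integers a_ij = 2(alpha_i, alpha_j)/(alpha_j, alpha_j); the resulting 6x6 Cartan matrix is
[[2, -1, 0, -1, 0, 0], [-1, 2, -1, 0, 0, 0], [0, -1, 2, 0, -1, 0], [-1, 0, 0, 2, 0, 0], [0, 0, -1, 0, 2, -1], [0, 0, 0, 0, -2, 2]].
The roots have two lengths (squared-length ratio 2:1); the short ones are alpha_{1,2,3,4,5}. The associated Dynkin diagram is a chain of 6 nodes with a double edge at one end; the terminal node there is the unique long simple root (C_6), so the type is C_6 (the algebra sp(12)).

C_6 (sp(12))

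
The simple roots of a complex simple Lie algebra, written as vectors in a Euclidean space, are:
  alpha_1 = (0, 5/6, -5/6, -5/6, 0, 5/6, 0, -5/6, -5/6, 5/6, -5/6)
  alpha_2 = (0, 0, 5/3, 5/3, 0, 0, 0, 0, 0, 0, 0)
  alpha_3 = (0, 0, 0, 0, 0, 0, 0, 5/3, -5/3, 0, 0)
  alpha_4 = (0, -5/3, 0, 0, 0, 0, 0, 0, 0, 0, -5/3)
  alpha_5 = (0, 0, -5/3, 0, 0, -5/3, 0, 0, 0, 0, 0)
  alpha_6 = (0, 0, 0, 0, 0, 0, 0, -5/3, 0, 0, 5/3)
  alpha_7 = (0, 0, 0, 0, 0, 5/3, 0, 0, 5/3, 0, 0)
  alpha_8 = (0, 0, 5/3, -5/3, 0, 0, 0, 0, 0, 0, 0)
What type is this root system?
Compute the Cartan integers a_ij = 2(alpha_i, alpha_j)/(alpha_j, alpha_j); the resulting 8x8 Cartan matrix is
[[2, -1, 0, 0, 0, 0, 0, 0], [-1, 2, 0, 0, -1, 0, 0, 0], [0, 0, 2, 0, 0, -1, -1, 0], [0, 0, 0, 2, 0, -1, 0, 0], [0, -1, 0, 0, 2, 0, -1, -1], [0, 0, -1, -1, 0, 2, 0, 0], [0, 0, -1, 0, -1, 0, 2, 0], [0, 0, 0, 0, -1, 0, 0, 2]].
All simple roots have the same length, so the diagram is simply laced. The associated Dynkin diagram is a chain of 7 nodes with one extra node attached to the third node from one end (E_8), so the type is E_8.

E_8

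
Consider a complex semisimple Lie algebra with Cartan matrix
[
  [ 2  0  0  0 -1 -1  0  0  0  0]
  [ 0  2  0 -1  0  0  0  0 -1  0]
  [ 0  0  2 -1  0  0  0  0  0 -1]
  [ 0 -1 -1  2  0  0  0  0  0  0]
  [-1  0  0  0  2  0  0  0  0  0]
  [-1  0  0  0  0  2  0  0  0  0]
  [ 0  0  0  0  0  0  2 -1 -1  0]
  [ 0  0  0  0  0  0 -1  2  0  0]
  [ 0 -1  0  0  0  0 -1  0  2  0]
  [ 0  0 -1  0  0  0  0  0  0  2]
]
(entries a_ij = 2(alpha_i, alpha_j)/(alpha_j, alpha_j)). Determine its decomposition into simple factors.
A3 + A7

The diagram associated to this matrix has two connected components: the simple roots {alpha_1, alpha_5, alpha_6} form a chain of 3 nodes with single edges (A_3), and {alpha_2, alpha_3, alpha_4, alpha_7, alpha_8, alpha_9, alpha_10} form a chain of 7 nodes with single edges (A_7). A semisimple Lie algebra decomposes uniquely as the direct sum of simple ideals, one per connected component of its Dynkin diagram, so g ≅ A_3 ⊕ A_7 (dimension 15 + 63 = 78).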